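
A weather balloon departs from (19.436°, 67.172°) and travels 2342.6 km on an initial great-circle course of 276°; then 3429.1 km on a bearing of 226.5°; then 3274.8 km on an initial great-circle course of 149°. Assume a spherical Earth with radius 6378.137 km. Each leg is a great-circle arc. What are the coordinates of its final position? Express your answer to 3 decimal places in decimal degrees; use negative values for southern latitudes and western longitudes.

Apply the spherical direct solution leg by leg, carrying full precision between legs.
Leg 1: from (19.436°, 67.172°), δ = 2342.6/6378.137 = 0.367286 rad, θ = 276° → φ = 20.240°, λ = 44.800°.
Leg 2: from (20.240°, 44.800°), δ = 3429.1/6378.137 = 0.537633 rad, θ = 226.5° → φ = -1.925°, λ = 22.981°.
Leg 3: from (-1.925°, 22.981°), δ = 3274.8/6378.137 = 0.513441 rad, θ = 149° → φ = -26.747°, λ = 39.437°.

latitude -26.747°, longitude 39.437°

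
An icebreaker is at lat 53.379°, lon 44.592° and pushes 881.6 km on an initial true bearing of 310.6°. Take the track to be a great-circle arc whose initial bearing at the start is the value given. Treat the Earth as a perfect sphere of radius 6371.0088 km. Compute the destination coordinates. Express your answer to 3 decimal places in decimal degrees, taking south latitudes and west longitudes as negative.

latitude 58.046°, longitude 33.178°

Central angle δ = d/R = 0.138377 rad.
Start latitude φ₁ = 0.931639 rad; initial bearing θ = 5.420993 rad.
sin φ₂ = sin φ₁ cos δ + cos φ₁ sin δ cos θ = (0.802599)(0.990441) + (0.596519)(0.137936)(0.650774) = 0.848474
φ₂ = asin(0.848474) = 1.013094 rad = 58.046°.
For the longitude increment, Δλ = atan2( sin θ sin δ cos φ₁, cos δ − sin φ₁ sin φ₂ ) = atan2(-0.062474, 0.309457) = -11.414°.
Hence λ₂ = 44.592° + -11.414° = 33.178°.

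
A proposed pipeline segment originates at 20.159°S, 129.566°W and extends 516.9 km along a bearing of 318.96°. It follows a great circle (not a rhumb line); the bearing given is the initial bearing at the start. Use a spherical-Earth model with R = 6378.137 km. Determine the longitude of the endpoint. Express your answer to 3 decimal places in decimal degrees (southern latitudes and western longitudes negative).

Central angle δ = d/R = 0.081042 rad.
Start latitude φ₁ = -0.351841 rad; initial bearing θ = 5.566902 rad.
Applying the spherical law of cosines for sides, sin φ₂ = sin φ₁ cos δ + cos φ₁ sin δ cos θ = -0.286176, so φ₂ = -16.629°.
For the longitude increment, Δλ = atan2( sin θ sin δ cos φ₁, cos δ − sin φ₁ sin φ₂ ) = atan2(-0.049897, 0.898094) = -3.180°.
Hence λ₂ = -129.566° + -3.180° = -132.746°.

longitude -132.746°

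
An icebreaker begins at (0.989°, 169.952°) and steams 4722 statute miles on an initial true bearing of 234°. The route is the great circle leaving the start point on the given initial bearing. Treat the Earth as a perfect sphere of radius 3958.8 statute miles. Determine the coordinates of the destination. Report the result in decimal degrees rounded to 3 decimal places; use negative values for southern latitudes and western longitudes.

latitude -32.672°, longitude 106.669°

Angular distance δ = d/R = 4722 / 3958.8 = 1.192786 rad.
With φ₁ = 0.989° = 0.017261 rad and θ = 234° = 4.084070 rad:
sin φ₂ = sin φ₁ cos δ + cos φ₁ sin δ cos θ = (0.017260)(0.369072) + (0.999851)(0.929401)(-0.587785) = -0.539836
φ₂ = asin(-0.539836) = -0.570243 rad = -32.672°.
Then Δλ = atan2(-0.751789, 0.378390) = -1.104497 rad, from sin θ sin δ cos φ₁ over cos δ − sin φ₁ sin φ₂.
λ₂ = 169.952° + -63.283° = 106.669°.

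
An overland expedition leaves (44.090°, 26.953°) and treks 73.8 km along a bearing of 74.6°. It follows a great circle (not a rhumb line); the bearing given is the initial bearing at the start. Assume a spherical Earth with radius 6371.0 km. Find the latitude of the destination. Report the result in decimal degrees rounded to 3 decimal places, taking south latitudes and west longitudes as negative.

latitude 44.263°

δ = 73.8/6371 = 0.011584 rad (0.6637°).
With φ₁ = 44.090° = 0.769516 rad and θ = 74.6° = 1.302016 rad:
sin φ₂ = sin φ₁ cos δ + cos φ₁ sin δ cos θ = (0.695787)(0.999933) + (0.718248)(0.011583)(0.265556) = 0.697950
φ₂ = asin(0.697950) = 0.772531 rad = 44.263°.
Then Δλ = atan2(0.008021, 0.514308) = 0.015595 rad, from sin θ sin δ cos φ₁ over cos δ − sin φ₁ sin φ₂.
λ₂ = λ₁ + Δλ = 27.847°.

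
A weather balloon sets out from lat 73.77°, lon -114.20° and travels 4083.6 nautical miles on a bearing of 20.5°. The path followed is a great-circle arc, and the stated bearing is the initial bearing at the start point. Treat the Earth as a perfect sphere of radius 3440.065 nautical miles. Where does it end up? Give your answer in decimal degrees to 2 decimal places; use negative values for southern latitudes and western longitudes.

The arc subtends δ = 4083.6/3440.065 = 1.187071 rad at the centre.
Converting: φ₁ = 1.287529 rad, θ = 0.357792 rad.
sin φ₂ = sin φ₁ cos δ + cos φ₁ sin δ cos θ = (0.960147)(0.374378) + (0.279494)(0.927276)(0.936672) = 0.602213
φ₂ = asin(0.602213) = 0.646271 rad = 37.03°.
Then Δλ = atan2(0.090763, -0.203836) = 2.722677 rad, from sin θ sin δ cos φ₁ over cos δ − sin φ₁ sin φ₂.
Hence λ₂ = -114.20° + 156.00° = 41.80°.

latitude 37.03°, longitude 41.80°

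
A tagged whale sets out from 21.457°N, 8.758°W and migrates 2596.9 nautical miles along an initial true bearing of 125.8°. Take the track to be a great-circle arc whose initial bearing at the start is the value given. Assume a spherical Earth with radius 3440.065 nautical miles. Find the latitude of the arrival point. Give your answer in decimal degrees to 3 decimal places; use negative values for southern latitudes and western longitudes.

latitude -6.120°

Central angle δ = d/R = 0.754899 rad.
With φ₁ = 21.457° = 0.374495 rad and θ = 125.8° = 2.195624 rad:
Destination latitude: φ₂ = arcsin( sin φ₁ cos δ + cos φ₁ sin δ cos θ ) = arcsin(-0.106612) = -6.120°.
Then Δλ = atan2(0.517235, 0.767340) = 0.593105 rad, from sin θ sin δ cos φ₁ over cos δ − sin φ₁ sin φ₂.
λ₂ = -8.758° + 33.982° = 25.224°.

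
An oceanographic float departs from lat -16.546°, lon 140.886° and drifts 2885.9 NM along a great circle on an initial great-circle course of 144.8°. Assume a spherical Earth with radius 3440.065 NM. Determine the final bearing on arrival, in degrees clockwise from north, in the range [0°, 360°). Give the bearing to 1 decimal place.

final bearing 119.4°

Central angle δ = d/R = 0.838909 rad.
With φ₁ = -16.546° = -0.288782 rad and θ = 144.8° = 2.527237 rad:
Destination latitude: φ₂ = arcsin( sin φ₁ cos δ + cos φ₁ sin δ cos θ ) = arcsin(-0.773029) = -50.627°.
Then Δλ = atan2(0.411060, 0.448128) = 0.742281 rad, from sin θ sin δ cos φ₁ over cos δ − sin φ₁ sin φ₂.
λ₂ = 140.886° + 42.530° = 183.416°, normalized to (−180°, 180°] → -176.584°.
The forward bearing on arrival equals the back-azimuth from the destination plus 180°.
Back-azimuth from P₂ (-50.6°, -176.6°) to P₁ (-16.5°, 140.9°), with Δλ' = λ₁ − λ₂ = 317.5°: atan2( sin Δλ' cos φ₁ , cos φ₂ sin φ₁ − sin φ₂ cos φ₁ cos Δλ' ) = 299.4°.
Final bearing = (299.4° + 180°) mod 360° = 119.4°.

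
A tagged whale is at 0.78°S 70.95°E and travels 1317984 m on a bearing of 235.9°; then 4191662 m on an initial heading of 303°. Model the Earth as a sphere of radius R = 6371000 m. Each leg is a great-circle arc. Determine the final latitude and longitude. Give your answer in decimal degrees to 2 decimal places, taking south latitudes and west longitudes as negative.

latitude 13.22°, longitude 29.29°

Apply the spherical direct solution leg by leg, carrying full precision between legs.
Leg 1: from (-0.78°, 70.95°), δ = 1317984/6371000 = 0.206872 rad, θ = 235.9° → φ = -7.38°, λ = 61.07°.
Leg 2: from (-7.38°, 61.07°), δ = 4191662/6371000 = 0.657928 rad, θ = 303° → φ = 13.22°, λ = 29.29°.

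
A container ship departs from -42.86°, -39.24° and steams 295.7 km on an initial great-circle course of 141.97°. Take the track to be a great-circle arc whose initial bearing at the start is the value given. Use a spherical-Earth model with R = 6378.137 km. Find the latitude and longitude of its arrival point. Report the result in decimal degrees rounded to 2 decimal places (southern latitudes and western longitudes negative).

latitude -44.93°, longitude -36.93°

Angular distance δ = d/R = 295.7 / 6378.137 = 0.046362 rad.
Converting: φ₁ = -0.748048 rad, θ = 2.477844 rad.
sin φ₂ = sin φ₁ cos δ + cos φ₁ sin δ cos θ = (-0.680209)(0.998925) + (0.733018)(0.046345)(-0.787688) = -0.706237
φ₂ = asin(-0.706237) = -0.784170 rad = -44.93°.
Then Δλ = atan2(0.020929, 0.518536) = 0.040340 rad, from sin θ sin δ cos φ₁ over cos δ − sin φ₁ sin φ₂.
λ₂ = λ₁ + Δλ = -36.93°.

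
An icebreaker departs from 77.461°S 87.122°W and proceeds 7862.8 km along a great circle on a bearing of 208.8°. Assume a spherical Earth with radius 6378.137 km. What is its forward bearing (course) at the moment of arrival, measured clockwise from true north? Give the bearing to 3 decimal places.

final bearing 353.048°

The arc subtends δ = 7862.8/6378.137 = 1.232774 rad at the centre.
Start latitude φ₁ = -1.351949 rad; initial bearing θ = 3.644247 rad.
Destination latitude: φ₂ = arcsin( sin φ₁ cos δ + cos φ₁ sin δ cos θ ) = arcsin(-0.503196) = -30.212°.
Then Δλ = atan2(-0.098672, -0.159572) = -2.587787 rad, from sin θ sin δ cos φ₁ over cos δ − sin φ₁ sin φ₂.
λ₂ = -87.122° + -148.269° = -235.391°, normalized to (−180°, 180°] → 124.609°.
The forward bearing on arrival equals the back-azimuth from the destination plus 180°.
Back-azimuth from P₂ (-30.212°, 124.609°) to P₁ (-77.461°, -87.122°), with Δλ' = λ₁ − λ₂ = -211.731°: atan2( sin Δλ' cos φ₁ , cos φ₂ sin φ₁ − sin φ₂ cos φ₁ cos Δλ' ) = 173.048°.
Final bearing = (173.048° + 180°) mod 360° = 353.048°.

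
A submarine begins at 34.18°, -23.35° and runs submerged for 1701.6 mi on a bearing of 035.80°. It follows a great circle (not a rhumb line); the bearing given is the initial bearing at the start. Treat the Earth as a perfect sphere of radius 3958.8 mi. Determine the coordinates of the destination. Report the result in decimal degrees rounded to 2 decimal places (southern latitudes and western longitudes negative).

Central angle δ = d/R = 0.429827 rad.
Start latitude φ₁ = 0.596554 rad; initial bearing θ = 0.624828 rad.
sin φ₂ = sin φ₁ cos δ + cos φ₁ sin δ cos θ = (0.561795)(0.909038) + (0.827277)(0.416714)(0.811064) = 0.790297
φ₂ = asin(0.790297) = 0.911293 rad = 52.21°.
Δλ = atan2( sin θ sin δ cos φ₁ , cos δ − sin φ₁ sin φ₂ ) = atan2(0.201657, 0.465053) = 0.409150 rad = 23.44°.
Hence λ₂ = -23.35° + 23.44° = 0.09°.

latitude 52.21°, longitude 0.09°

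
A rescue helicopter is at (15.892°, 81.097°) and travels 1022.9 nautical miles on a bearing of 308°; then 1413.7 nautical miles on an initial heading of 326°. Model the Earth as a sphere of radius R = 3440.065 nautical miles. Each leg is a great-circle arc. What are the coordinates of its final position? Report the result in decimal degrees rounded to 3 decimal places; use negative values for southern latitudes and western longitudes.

Apply the spherical direct solution leg by leg, carrying full precision between legs.
Leg 1: from (15.892°, 81.097°), δ = 1022.9/3440.065 = 0.297349 rad, θ = 308° → φ = 25.804°, λ = 66.238°.
Leg 2: from (25.804°, 66.238°), δ = 1413.7/3440.065 = 0.410952 rad, θ = 326° → φ = 44.204°, λ = 48.081°.

latitude 44.204°, longitude 48.081°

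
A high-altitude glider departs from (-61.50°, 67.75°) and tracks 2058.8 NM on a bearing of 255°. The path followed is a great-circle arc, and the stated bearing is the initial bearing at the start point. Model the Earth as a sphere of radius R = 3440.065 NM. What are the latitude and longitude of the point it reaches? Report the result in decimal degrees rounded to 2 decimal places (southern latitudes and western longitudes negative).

latitude -52.72°, longitude 3.81°

Central angle δ = d/R = 0.598477 rad.
Start latitude φ₁ = -1.073377 rad; initial bearing θ = 4.450590 rad.
Destination latitude: φ₂ = arcsin( sin φ₁ cos δ + cos φ₁ sin δ cos θ ) = arcsin(-0.795651) = -52.72°.
For the longitude increment, Δλ = atan2( sin θ sin δ cos φ₁, cos δ − sin φ₁ sin φ₂ ) = atan2(-0.259664, 0.126963) = -63.94°.
λ₂ = 67.75° + -63.94° = 3.81°.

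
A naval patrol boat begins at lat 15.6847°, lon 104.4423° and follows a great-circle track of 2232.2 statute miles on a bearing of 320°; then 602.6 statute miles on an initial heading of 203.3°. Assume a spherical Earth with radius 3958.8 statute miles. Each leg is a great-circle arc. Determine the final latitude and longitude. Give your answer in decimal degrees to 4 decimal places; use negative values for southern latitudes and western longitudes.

Apply the spherical direct solution leg by leg, carrying full precision between legs.
Leg 1: from (15.6847°, 104.4423°), δ = 2232.2/3958.8 = 0.563858 rad, θ = 320° → φ = 38.5108°, λ = 78.4002°.
Leg 2: from (38.5108°, 78.4002°), δ = 602.6/3958.8 = 0.152218 rad, θ = 203.3° → φ = 30.4303°, λ = 74.4115°.

latitude 30.4303°, longitude 74.4115°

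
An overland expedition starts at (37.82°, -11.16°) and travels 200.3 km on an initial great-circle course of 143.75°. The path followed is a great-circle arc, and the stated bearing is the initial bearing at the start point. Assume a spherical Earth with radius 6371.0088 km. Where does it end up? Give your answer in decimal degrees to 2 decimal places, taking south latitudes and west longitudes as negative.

The arc subtends δ = 200.3/6371.0088 = 0.031439 rad at the centre.
Start latitude φ₁ = 0.660084 rad; initial bearing θ = 2.508911 rad.
sin φ₂ = sin φ₁ cos δ + cos φ₁ sin δ cos θ = (0.613183)(0.999506) + (0.789941)(0.031434)(-0.806445) = 0.592855
φ₂ = asin(0.592855) = 0.634599 rad = 36.36°.
For the longitude increment, Δλ = atan2( sin θ sin δ cos φ₁, cos δ − sin φ₁ sin φ₂ ) = atan2(0.014683, 0.635977) = 1.32°.
λ₂ = -11.16° + 1.32° = -9.84°.

latitude 36.36°, longitude -9.84°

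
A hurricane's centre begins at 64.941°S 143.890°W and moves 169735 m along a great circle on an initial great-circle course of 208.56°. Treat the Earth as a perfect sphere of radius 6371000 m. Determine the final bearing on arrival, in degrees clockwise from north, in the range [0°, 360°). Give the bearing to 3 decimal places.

final bearing 210.212°

The arc subtends δ = 169735/6371000 = 0.026642 rad at the centre.
With φ₁ = -64.941° = -1.133434 rad and θ = 208.56° = 3.640059 rad:
Applying the spherical law of cosines for sides, sin φ₂ = sin φ₁ cos δ + cos φ₁ sin δ cos θ = -0.915461, so φ₂ = -66.271°.
Then Δλ = atan2(-0.005394, 0.170355) = -0.031653 rad, from sin θ sin δ cos φ₁ over cos δ − sin φ₁ sin φ₂.
λ₂ = -143.890° + -1.814° = -145.704°.
The forward bearing on arrival equals the back-azimuth from the destination plus 180°.
Back-azimuth from P₂ (-66.271°, -145.704°) to P₁ (-64.941°, -143.890°), with Δλ' = λ₁ − λ₂ = 1.814°: atan2( sin Δλ' cos φ₁ , cos φ₂ sin φ₁ − sin φ₂ cos φ₁ cos Δλ' ) = 30.212°.
Final bearing = (30.212° + 180°) mod 360° = 210.212°.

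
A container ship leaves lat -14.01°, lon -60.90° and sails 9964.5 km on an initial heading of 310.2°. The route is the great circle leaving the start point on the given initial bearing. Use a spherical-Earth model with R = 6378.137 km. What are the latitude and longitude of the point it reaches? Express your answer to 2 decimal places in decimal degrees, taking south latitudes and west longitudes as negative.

δ = 9964.5/6378.137 = 1.562290 rad (89.5126°).
With φ₁ = -14.01° = -0.244521 rad and θ = 310.2° = 5.414011 rad:
Applying the spherical law of cosines for sides, sin φ₂ = sin φ₁ cos δ + cos φ₁ sin δ cos θ = 0.624176, so φ₂ = 38.62°.
Then Δλ = atan2(-0.741049, 0.159614) = -1.358649 rad, from sin θ sin δ cos φ₁ over cos δ − sin φ₁ sin φ₂.
λ₂ = λ₁ + Δλ = -138.74°.

latitude 38.62°, longitude -138.74°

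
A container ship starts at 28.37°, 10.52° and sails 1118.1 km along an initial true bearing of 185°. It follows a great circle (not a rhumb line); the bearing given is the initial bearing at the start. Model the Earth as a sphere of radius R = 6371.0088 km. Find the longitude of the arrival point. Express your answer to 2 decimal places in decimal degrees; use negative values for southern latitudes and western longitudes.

Central angle δ = d/R = 0.175498 rad.
With φ₁ = 28.37° = 0.495150 rad and θ = 185° = 3.228859 rad:
sin φ₂ = sin φ₁ cos δ + cos φ₁ sin δ cos θ = (0.475164)(0.984640) + (0.879897)(0.174599)(-0.996195) = 0.314821
φ₂ = asin(0.314821) = 0.320268 rad = 18.35°.
For the longitude increment, Δλ = atan2( sin θ sin δ cos φ₁, cos δ − sin φ₁ sin φ₂ ) = atan2(-0.013390, 0.835048) = -0.92°.
λ₂ = 10.52° + -0.92° = 9.60°.

longitude 9.60°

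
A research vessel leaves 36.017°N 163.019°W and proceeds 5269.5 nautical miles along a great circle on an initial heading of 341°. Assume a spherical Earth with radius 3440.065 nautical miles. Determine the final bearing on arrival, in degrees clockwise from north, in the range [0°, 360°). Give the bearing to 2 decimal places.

The arc subtends δ = 5269.5/3440.065 = 1.531802 rad at the centre.
With φ₁ = 36.017° = 0.628615 rad and θ = 341° = 5.951573 rad:
sin φ₂ = sin φ₁ cos δ + cos φ₁ sin δ cos θ = (0.588025)(0.038984) + (0.808843)(0.999240)(0.945519) = 0.787118
φ₂ = asin(0.787118) = 0.906122 rad = 51.917°.
Then Δλ = atan2(-0.263133, -0.423861) = -2.586019 rad, from sin θ sin δ cos φ₁ over cos δ − sin φ₁ sin φ₂.
λ₂ = -163.019° + -148.168° = -311.187°, normalized to (−180°, 180°] → 48.813°.
The forward bearing on arrival equals the back-azimuth from the destination plus 180°.
Back-azimuth from P₂ (51.92°, 48.81°) to P₁ (36.02°, -163.02°), with Δλ' = λ₁ − λ₂ = -211.83°: atan2( sin Δλ' cos φ₁ , cos φ₂ sin φ₁ − sin φ₂ cos φ₁ cos Δλ' ) = 25.27°.
Final bearing = (25.27° + 180°) mod 360° = 205.27°.

final bearing 205.27°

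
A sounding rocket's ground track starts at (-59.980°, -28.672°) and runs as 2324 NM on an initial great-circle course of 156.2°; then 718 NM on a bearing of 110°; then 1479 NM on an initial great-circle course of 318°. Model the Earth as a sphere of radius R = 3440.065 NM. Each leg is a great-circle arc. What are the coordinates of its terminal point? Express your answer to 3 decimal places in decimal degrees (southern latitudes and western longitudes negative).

Apply the spherical direct solution leg by leg, carrying full precision between legs.
Leg 1: from (-59.980°, -28.672°), δ = 2324/3440.065 = 0.675569 rad, θ = 156.2° → φ = -74.138°, λ = 83.918°.
Leg 2: from (-74.138°, 83.918°), δ = 718/3440.065 = 0.208717 rad, θ = 110° → φ = -73.825°, λ = 128.262°.
Leg 3: from (-73.825°, 128.262°), δ = 1479/3440.065 = 0.429934 rad, θ = 318° → φ = -51.880°, λ = 101.402°.

latitude -51.880°, longitude 101.402°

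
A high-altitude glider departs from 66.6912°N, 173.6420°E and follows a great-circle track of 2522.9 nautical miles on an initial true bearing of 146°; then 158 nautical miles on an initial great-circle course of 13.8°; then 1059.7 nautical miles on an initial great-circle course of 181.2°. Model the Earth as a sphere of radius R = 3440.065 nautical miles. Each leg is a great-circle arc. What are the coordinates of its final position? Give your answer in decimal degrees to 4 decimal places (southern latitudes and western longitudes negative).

latitude 12.4683°, longitude -161.0295°

Apply the spherical direct solution leg by leg, carrying full precision between legs.
Leg 1: from (66.6912°, 173.6420°), δ = 2522.9/3440.065 = 0.733387 rad, θ = 146° → φ = 27.5610°, λ = -161.3823°.
Leg 2: from (27.5610°, -161.3823°), δ = 158/3440.065 = 0.045929 rad, θ = 13.8° → φ = 30.1147°, λ = -160.6569°.
Leg 3: from (30.1147°, -160.6569°), δ = 1059.7/3440.065 = 0.308047 rad, θ = 181.2° → φ = 12.4683°, λ = -161.0295°.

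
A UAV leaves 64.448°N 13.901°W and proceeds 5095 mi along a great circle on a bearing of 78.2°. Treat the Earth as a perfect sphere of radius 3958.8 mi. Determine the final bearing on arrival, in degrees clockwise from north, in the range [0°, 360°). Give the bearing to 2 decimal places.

final bearing 153.35°

δ = 5095/3958.8 = 1.287006 rad (73.7400°).
With φ₁ = 64.448° = 1.124830 rad and θ = 78.2° = 1.364847 rad:
Destination latitude: φ₂ = arcsin( sin φ₁ cos δ + cos φ₁ sin δ cos θ ) = arcsin(0.337288) = 19.712°.
Δλ = atan2( sin θ sin δ cos φ₁ , cos δ − sin φ₁ sin φ₂ ) = atan2(0.405327, -0.024303) = 1.630684 rad = 93.431°.
λ₂ = λ₁ + Δλ = 79.530°.
The forward bearing on arrival equals the back-azimuth from the destination plus 180°.
Back-azimuth from P₂ (19.71°, 79.53°) to P₁ (64.45°, -13.90°), with Δλ' = λ₁ − λ₂ = -93.43°: atan2( sin Δλ' cos φ₁ , cos φ₂ sin φ₁ − sin φ₂ cos φ₁ cos Δλ' ) = 333.35°.
Final bearing = (333.35° + 180°) mod 360° = 153.35°.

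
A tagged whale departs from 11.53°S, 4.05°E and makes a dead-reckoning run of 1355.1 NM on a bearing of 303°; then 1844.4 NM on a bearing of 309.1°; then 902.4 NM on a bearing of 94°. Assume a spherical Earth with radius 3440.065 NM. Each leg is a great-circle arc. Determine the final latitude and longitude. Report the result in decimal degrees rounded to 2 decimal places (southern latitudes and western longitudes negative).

Apply the spherical direct solution leg by leg, carrying full precision between legs.
Leg 1: from (-11.53°, 4.05°), δ = 1355.1/3440.065 = 0.393917 rad, θ = 303° → φ = 1.16°, λ = -14.73°.
Leg 2: from (1.16°, -14.73°), δ = 1844.4/3440.065 = 0.536153 rad, θ = 309.1° → φ = 19.85°, λ = -39.66°.
Leg 3: from (19.85°, -39.66°), δ = 902.4/3440.065 = 0.262321 rad, θ = 94° → φ = 18.11°, λ = -23.86°.

latitude 18.11°, longitude -23.86°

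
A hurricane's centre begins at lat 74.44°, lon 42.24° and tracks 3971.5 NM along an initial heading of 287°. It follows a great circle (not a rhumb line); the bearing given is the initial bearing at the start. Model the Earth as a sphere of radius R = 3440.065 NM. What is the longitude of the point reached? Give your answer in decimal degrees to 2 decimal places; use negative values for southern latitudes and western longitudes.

Angular distance δ = d/R = 3971.5 / 3440.065 = 1.154484 rad.
Start latitude φ₁ = 1.299223 rad; initial bearing θ = 5.009095 rad.
sin φ₂ = sin φ₁ cos δ + cos φ₁ sin δ cos θ = (0.963350)(0.404391) + (0.268247)(0.914586)(0.292372) = 0.461299
φ₂ = asin(0.461299) = 0.479458 rad = 27.47°.
Δλ = atan2( sin θ sin δ cos φ₁ , cos δ − sin φ₁ sin φ₂ ) = atan2(-0.234615, -0.040002) = -1.739671 rad = -99.68°.
λ₂ = 42.24° + -99.68° = -57.44°.

longitude -57.44°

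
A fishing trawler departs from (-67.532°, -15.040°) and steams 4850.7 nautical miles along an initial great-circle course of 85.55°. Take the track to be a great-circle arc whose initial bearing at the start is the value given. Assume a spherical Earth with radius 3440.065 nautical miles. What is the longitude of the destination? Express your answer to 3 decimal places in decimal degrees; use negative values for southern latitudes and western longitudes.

longitude 67.324°

Central angle δ = d/R = 1.410061 rad.
Start latitude φ₁ = -1.178656 rad; initial bearing θ = 1.493129 rad.
Applying the spherical law of cosines for sides, sin φ₂ = sin φ₁ cos δ + cos φ₁ sin δ cos θ = -0.118626, so φ₂ = -6.813°.
Then Δλ = atan2(0.376104, 0.050423) = 1.437525 rad, from sin θ sin δ cos φ₁ over cos δ − sin φ₁ sin φ₂.
λ₂ = -15.040° + 82.364° = 67.324°.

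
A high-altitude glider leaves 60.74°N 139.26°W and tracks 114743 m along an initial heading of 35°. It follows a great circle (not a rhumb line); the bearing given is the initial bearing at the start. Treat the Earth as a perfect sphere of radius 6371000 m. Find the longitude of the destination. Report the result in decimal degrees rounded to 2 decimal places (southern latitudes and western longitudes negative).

longitude -138.02°

Central angle δ = d/R = 0.018010 rad.
Start latitude φ₁ = 1.060113 rad; initial bearing θ = 0.610865 rad.
Destination latitude: φ₂ = arcsin( sin φ₁ cos δ + cos φ₁ sin δ cos θ ) = arcsin(0.879480) = 61.58°.
For the longitude increment, Δλ = atan2( sin θ sin δ cos φ₁, cos δ − sin φ₁ sin φ₂ ) = atan2(0.005049, 0.232570) = 1.24°.
λ₂ = -139.26° + 1.24° = -138.02°.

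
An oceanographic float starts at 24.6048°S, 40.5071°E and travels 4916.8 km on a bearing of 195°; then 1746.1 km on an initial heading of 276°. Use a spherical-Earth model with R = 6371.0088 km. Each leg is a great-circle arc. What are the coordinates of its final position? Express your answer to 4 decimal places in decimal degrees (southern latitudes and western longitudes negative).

latitude -59.9043°, longitude -17.8925°

Apply the spherical direct solution leg by leg, carrying full precision between legs.
Leg 1: from (-24.6048°, 40.5071°), δ = 4916.8/6371.0088 = 0.771746 rad, θ = 195° → φ = -65.6246°, λ = 14.5726°.
Leg 2: from (-65.6246°, 14.5726°), δ = 1746.1/6371.0088 = 0.274070 rad, θ = 276° → φ = -59.9043°, λ = -17.8925°.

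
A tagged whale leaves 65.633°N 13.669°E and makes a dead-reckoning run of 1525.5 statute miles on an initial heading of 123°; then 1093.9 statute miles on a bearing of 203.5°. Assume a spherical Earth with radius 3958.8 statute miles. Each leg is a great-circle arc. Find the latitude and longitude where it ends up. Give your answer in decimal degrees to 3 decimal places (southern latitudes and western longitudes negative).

Apply the spherical direct solution leg by leg, carrying full precision between legs.
Leg 1: from (65.633°, 13.669°), δ = 1525.5/3958.8 = 0.385344 rad, θ = 123° → φ = 49.434°, λ = 42.665°.
Leg 2: from (49.434°, 42.665°), δ = 1093.9/3958.8 = 0.276321 rad, θ = 203.5° → φ = 34.621°, λ = 35.068°.

latitude 34.621°, longitude 35.068°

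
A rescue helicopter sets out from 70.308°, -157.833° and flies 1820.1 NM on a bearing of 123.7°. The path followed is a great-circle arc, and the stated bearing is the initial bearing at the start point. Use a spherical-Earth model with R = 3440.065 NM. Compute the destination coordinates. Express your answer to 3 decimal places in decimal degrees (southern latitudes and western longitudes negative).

δ = 1820.1/3440.065 = 0.529089 rad (30.3146°).
Converting: φ₁ = 1.227106 rad, θ = 2.158972 rad.
Destination latitude: φ₂ = arcsin( sin φ₁ cos δ + cos φ₁ sin δ cos θ ) = arcsin(0.718413) = 45.924°.
For the longitude increment, Δλ = atan2( sin θ sin δ cos φ₁, cos δ − sin φ₁ sin φ₂ ) = atan2(0.141500, 0.186869) = 37.134°.
λ₂ = -157.833° + 37.134° = -120.699°.

latitude 45.924°, longitude -120.699°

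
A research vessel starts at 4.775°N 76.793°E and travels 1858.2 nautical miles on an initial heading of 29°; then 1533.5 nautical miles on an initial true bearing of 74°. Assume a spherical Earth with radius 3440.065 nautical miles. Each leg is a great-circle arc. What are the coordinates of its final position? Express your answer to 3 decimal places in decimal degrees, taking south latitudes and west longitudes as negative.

Apply the spherical direct solution leg by leg, carrying full precision between legs.
Leg 1: from (4.775°, 76.793°), δ = 1858.2/3440.065 = 0.540164 rad, θ = 29° → φ = 31.307°, λ = 93.760°.
Leg 2: from (31.307°, 93.760°), δ = 1533.5/3440.065 = 0.445776 rad, θ = 74° → φ = 34.777°, λ = 124.064°.

latitude 34.777°, longitude 124.064°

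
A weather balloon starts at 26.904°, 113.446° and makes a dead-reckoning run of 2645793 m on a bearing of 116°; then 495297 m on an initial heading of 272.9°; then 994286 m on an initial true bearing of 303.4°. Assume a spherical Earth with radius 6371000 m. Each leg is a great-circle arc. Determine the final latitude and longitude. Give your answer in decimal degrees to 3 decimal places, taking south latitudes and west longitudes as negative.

latitude 19.805°, longitude 122.946°

Apply the spherical direct solution leg by leg, carrying full precision between legs.
Leg 1: from (26.904°, 113.446°), δ = 2645793/6371000 = 0.415287 rad, θ = 116° → φ = 14.852°, λ = 135.480°.
Leg 2: from (14.852°, 135.480°), δ = 495297/6371000 = 0.077742 rad, θ = 272.9° → φ = 15.031°, λ = 130.873°.
Leg 3: from (15.031°, 130.873°), δ = 994286/6371000 = 0.156064 rad, θ = 303.4° → φ = 19.805°, λ = 122.946°.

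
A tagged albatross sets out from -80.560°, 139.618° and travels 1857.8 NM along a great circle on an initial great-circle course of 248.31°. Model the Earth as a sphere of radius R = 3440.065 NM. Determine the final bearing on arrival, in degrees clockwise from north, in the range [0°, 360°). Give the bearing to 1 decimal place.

δ = 1857.8/3440.065 = 0.540048 rad (30.9425°).
Start latitude φ₁ = -1.406037 rad; initial bearing θ = 4.333827 rad.
Applying the spherical law of cosines for sides, sin φ₂ = sin φ₁ cos δ + cos φ₁ sin δ cos θ = -0.877237, so φ₂ = -61.311°.
Then Δλ = atan2(-0.078362, -0.007674) = -1.668410 rad, from sin θ sin δ cos φ₁ over cos δ − sin φ₁ sin φ₂.
λ₂ = 139.618° + -95.593° = 44.025°.
The forward bearing on arrival equals the back-azimuth from the destination plus 180°.
Back-azimuth from P₂ (-61.3°, 44.0°) to P₁ (-80.6°, 139.6°), with Δλ' = λ₁ − λ₂ = 95.6°: atan2( sin Δλ' cos φ₁ , cos φ₂ sin φ₁ − sin φ₂ cos φ₁ cos Δλ' ) = 161.5°.
Final bearing = (161.5° + 180°) mod 360° = 341.5°.

final bearing 341.5°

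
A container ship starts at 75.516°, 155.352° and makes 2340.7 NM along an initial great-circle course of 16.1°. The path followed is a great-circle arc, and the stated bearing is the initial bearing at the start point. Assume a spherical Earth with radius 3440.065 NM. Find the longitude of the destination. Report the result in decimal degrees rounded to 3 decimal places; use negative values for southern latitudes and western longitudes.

The arc subtends δ = 2340.7/3440.065 = 0.680423 rad at the centre.
Start latitude φ₁ = 1.318003 rad; initial bearing θ = 0.280998 rad.
Destination latitude: φ₂ = arcsin( sin φ₁ cos δ + cos φ₁ sin δ cos θ ) = arcsin(0.903780) = 64.659°.
For the longitude increment, Δλ = atan2( sin θ sin δ cos φ₁, cos δ − sin φ₁ sin φ₂ ) = atan2(0.043635, -0.097749) = 155.944°.
λ₂ = 155.352° + 155.944° = 311.296°, normalized to (−180°, 180°] → -48.704°.

longitude -48.704°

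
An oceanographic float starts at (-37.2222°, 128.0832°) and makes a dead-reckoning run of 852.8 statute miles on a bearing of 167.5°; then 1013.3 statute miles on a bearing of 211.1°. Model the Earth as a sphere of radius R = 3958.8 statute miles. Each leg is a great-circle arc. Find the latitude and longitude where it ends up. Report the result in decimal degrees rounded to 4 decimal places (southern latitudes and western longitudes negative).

Apply the spherical direct solution leg by leg, carrying full precision between legs.
Leg 1: from (-37.2222°, 128.0832°), δ = 852.8/3958.8 = 0.215419 rad, θ = 167.5° → φ = -49.2097°, λ = 132.1442°.
Leg 2: from (-49.2097°, 132.1442°), δ = 1013.3/3958.8 = 0.255961 rad, θ = 211.1° → φ = -60.9344°, λ = 116.5284°.

latitude -60.9344°, longitude 116.5284°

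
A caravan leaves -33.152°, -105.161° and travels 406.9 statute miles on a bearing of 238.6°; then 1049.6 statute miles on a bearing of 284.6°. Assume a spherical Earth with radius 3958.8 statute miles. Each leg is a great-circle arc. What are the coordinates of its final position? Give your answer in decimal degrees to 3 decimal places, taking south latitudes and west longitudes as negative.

latitude -30.982°, longitude -128.585°

Apply the spherical direct solution leg by leg, carrying full precision between legs.
Leg 1: from (-33.152°, -105.161°), δ = 406.9/3958.8 = 0.102784 rad, θ = 238.6° → φ = -36.067°, λ = -111.381°.
Leg 2: from (-36.067°, -111.381°), δ = 1049.6/3958.8 = 0.265131 rad, θ = 284.6° → φ = -30.982°, λ = -128.585°.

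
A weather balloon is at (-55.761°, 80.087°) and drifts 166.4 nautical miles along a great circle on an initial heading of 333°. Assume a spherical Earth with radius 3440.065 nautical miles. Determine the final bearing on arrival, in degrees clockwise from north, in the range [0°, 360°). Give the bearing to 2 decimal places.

Angular distance δ = d/R = 166.4 / 3440.065 = 0.048371 rad.
Converting: φ₁ = -0.973213 rad, θ = 5.811946 rad.
Destination latitude: φ₂ = arcsin( sin φ₁ cos δ + cos φ₁ sin δ cos θ ) = arcsin(-0.801491) = -53.273°.
Then Δλ = atan2(-0.012351, 0.336240) = -0.036716 rad, from sin θ sin δ cos φ₁ over cos δ − sin φ₁ sin φ₂.
λ₂ = 80.087° + -2.104° = 77.983°.
The forward bearing on arrival equals the back-azimuth from the destination plus 180°.
Back-azimuth from P₂ (-53.27°, 77.98°) to P₁ (-55.76°, 80.09°), with Δλ' = λ₁ − λ₂ = 2.10°: atan2( sin Δλ' cos φ₁ , cos φ₂ sin φ₁ − sin φ₂ cos φ₁ cos Δλ' ) = 154.71°.
Final bearing = (154.71° + 180°) mod 360° = 334.71°.

final bearing 334.71°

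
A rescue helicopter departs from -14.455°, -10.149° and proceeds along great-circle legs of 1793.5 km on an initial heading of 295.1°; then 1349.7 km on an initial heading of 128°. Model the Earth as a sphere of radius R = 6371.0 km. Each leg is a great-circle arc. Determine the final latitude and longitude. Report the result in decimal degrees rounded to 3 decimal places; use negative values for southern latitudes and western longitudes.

latitude -14.554°, longitude -14.982°

Apply the spherical direct solution leg by leg, carrying full precision between legs.
Leg 1: from (-14.455°, -10.149°), δ = 1793.5/6371 = 0.281510 rad, θ = 295.1° → φ = -7.220°, λ = -24.839°.
Leg 2: from (-7.220°, -24.839°), δ = 1349.7/6371 = 0.211851 rad, θ = 128° → φ = -14.554°, λ = -14.982°.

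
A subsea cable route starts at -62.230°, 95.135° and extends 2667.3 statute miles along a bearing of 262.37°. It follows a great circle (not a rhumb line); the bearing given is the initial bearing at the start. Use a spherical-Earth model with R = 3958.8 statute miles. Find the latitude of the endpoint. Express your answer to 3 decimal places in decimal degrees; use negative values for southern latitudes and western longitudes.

δ = 2667.3/3958.8 = 0.673765 rad (38.6039°).
Converting: φ₁ = -1.086118 rad, θ = 4.579220 rad.
Applying the spherical law of cosines for sides, sin φ₂ = sin φ₁ cos δ + cos φ₁ sin δ cos θ = -0.730070, so φ₂ = -46.892°.
For the longitude increment, Δλ = atan2( sin θ sin δ cos φ₁, cos δ − sin φ₁ sin φ₂ ) = atan2(-0.288131, 0.135494) = -64.815°.
Hence λ₂ = 95.135° + -64.815° = 30.320°.

latitude -46.892°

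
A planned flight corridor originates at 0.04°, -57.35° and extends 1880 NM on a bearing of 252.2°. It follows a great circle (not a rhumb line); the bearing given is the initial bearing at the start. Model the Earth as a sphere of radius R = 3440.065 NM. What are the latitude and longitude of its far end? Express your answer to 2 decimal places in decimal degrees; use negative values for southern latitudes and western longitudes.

Angular distance δ = d/R = 1880 / 3440.065 = 0.546501 rad.
With φ₁ = 0.04° = 0.000698 rad and θ = 252.2° = 4.401720 rad:
Applying the spherical law of cosines for sides, sin φ₂ = sin φ₁ cos δ + cos φ₁ sin δ cos θ = -0.158274, so φ₂ = -9.11°.
Δλ = atan2( sin θ sin δ cos φ₁ , cos δ − sin φ₁ sin φ₂ ) = atan2(-0.494823, 0.854459) = -0.524915 rad = -30.08°.
λ₂ = -57.35° + -30.08° = -87.43°.

latitude -9.11°, longitude -87.43°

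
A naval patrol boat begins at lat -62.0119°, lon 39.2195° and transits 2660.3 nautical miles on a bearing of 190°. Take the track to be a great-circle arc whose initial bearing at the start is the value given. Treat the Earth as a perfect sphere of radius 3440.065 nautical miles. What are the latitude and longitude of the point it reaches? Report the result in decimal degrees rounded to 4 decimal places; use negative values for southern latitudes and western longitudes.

latitude -72.6932°, longitude -116.7178°

Central angle δ = d/R = 0.773328 rad.
Converting: φ₁ = -1.082312 rad, θ = 3.316126 rad.
sin φ₂ = sin φ₁ cos δ + cos φ₁ sin δ cos θ = (-0.883045)(0.715590) + (0.469288)(0.698521)(-0.984808) = -0.954725
φ₂ = asin(-0.954725) = -1.268735 rad = -72.6932°.
Then Δλ = atan2(-0.056923, -0.127476) = -2.721619 rad, from sin θ sin δ cos φ₁ over cos δ − sin φ₁ sin φ₂.
Hence λ₂ = 39.2195° + -155.9373° = -116.7178°.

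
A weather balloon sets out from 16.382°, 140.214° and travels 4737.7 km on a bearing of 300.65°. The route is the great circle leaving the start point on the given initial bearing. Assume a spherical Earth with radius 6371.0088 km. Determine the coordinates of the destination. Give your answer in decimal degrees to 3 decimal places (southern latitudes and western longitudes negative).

The arc subtends δ = 4737.7/6371.0088 = 0.743634 rad at the centre.
With φ₁ = 16.382° = 0.285920 rad and θ = 300.65° = 5.247332 rad:
Applying the spherical law of cosines for sides, sin φ₂ = sin φ₁ cos δ + cos φ₁ sin δ cos θ = 0.538687, so φ₂ = 32.594°.
Δλ = atan2( sin θ sin δ cos φ₁ , cos δ − sin φ₁ sin φ₂ ) = atan2(-0.558750, 0.584082) = -0.763236 rad = -43.730°.
λ₂ = 140.214° + -43.730° = 96.484°.

latitude 32.594°, longitude 96.484°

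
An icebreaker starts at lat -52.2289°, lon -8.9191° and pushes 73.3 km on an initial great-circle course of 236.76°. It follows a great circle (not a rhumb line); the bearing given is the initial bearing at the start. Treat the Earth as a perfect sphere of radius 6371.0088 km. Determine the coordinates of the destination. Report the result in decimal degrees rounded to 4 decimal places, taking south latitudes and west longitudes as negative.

Angular distance δ = d/R = 73.3 / 6371.0088 = 0.011505 rad.
Converting: φ₁ = -0.911566 rad, θ = 4.132242 rad.
sin φ₂ = sin φ₁ cos δ + cos φ₁ sin δ cos θ = (-0.790464)(0.999934) + (0.612508)(0.011505)(-0.548147) = -0.794274
φ₂ = asin(-0.794274) = -0.917812 rad = -52.5868°.
Then Δλ = atan2(-0.005894, 0.372088) = -0.015839 rad, from sin θ sin δ cos φ₁ over cos δ − sin φ₁ sin φ₂.
Hence λ₂ = -8.9191° + -0.9075° = -9.8266°.

latitude -52.5868°, longitude -9.8266°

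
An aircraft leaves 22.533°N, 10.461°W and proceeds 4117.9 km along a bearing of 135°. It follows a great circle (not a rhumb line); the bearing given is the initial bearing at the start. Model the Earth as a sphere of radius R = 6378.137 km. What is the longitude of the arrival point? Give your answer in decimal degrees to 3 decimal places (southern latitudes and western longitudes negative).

Angular distance δ = d/R = 4117.9 / 6378.137 = 0.645627 rad.
Start latitude φ₁ = 0.393275 rad; initial bearing θ = 2.356194 rad.
Applying the spherical law of cosines for sides, sin φ₂ = sin φ₁ cos δ + cos φ₁ sin δ cos θ = -0.086903, so φ₂ = -4.985°.
Then Δλ = atan2(0.392985, 0.832025) = 0.441263 rad, from sin θ sin δ cos φ₁ over cos δ − sin φ₁ sin φ₂.
λ₂ = λ₁ + Δλ = 14.821°.

longitude 14.821°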